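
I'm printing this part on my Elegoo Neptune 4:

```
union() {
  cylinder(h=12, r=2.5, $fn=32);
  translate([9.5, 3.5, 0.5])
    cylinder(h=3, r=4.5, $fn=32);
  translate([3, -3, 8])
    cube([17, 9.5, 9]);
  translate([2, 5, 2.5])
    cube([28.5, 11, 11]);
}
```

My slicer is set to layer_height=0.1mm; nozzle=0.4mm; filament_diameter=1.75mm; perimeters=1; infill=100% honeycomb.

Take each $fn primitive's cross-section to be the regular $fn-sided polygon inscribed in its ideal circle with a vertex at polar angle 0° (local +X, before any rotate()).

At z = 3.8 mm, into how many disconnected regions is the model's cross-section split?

At z = 3.8 mm: the r=2.5 cylinder gives a regular 32-gon of circumradius 2.5 (constant along its height); the cylinder at (9.5, 3.5) is not intersected at this z (z outside [0.5, 3.5]); the cube at (3, -3) does not reach this height (z outside [8, 17]); the 28.5×11 cube at (2, 5) contributes its full rectangle; Taking the union: the 2 present regions are separate (no shared area or edge), so areas and boundary lengths simply add and each stays a separate island — 2 connected regions. The result has 2 disconnected regions.

2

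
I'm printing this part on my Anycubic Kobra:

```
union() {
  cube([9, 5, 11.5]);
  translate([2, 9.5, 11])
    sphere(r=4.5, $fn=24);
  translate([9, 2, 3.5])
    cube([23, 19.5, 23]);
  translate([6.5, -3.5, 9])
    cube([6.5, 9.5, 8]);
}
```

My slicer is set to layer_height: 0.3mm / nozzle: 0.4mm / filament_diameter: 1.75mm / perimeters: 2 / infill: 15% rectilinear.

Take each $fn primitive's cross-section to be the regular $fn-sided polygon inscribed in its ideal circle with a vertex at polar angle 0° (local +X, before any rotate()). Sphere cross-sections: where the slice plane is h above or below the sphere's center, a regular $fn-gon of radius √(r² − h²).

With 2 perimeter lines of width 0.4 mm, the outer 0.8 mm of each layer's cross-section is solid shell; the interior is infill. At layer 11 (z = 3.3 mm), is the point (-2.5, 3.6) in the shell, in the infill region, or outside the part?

At z = 3.3 mm: the cube (footprint 9×5) is included at this height; the sphere at (2, 9.5) is not intersected at this z (|z−center|=7.700 > r=4.5); the cube at (9, 2) is absent (z outside [3.5, 26.5]); the cube at (6.5, -3.5) is not intersected at this z (z outside [9, 17]); Combining (union): only the 9×5 cube is present, so the union is just that shape — 1 connected region. Overall, the cross-section is a single solid region. The nearest boundary edge runs (0.00, 5.00)→(0.00, 0.00); distance from the point to it = 2.50 mm. The point is not inside any of the regions above, so it lies outside the cross-section (2.50 mm from the nearest boundary).

outside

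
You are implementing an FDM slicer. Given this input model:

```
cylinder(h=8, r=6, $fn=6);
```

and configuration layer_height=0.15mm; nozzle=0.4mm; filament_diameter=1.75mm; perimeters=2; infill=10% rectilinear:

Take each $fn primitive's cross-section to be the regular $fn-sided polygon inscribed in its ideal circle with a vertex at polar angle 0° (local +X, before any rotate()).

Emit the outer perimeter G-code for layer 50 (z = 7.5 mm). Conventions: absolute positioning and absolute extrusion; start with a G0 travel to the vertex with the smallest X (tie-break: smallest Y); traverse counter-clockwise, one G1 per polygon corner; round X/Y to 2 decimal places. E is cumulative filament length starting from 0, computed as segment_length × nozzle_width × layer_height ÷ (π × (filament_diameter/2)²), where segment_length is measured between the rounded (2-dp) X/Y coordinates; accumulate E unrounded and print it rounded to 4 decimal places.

At z = 7.5 mm: the r=6 cylinder gives a regular 6-gon of circumradius 6 (constant along its height). The outline is a single polygon with 6 vertices. Extrusion per mm of travel: 0.4 × 0.15 / (π × 0.875²) = 0.024945. Accumulating E over each segment gives final E = 0.8984.

G0 X-6.00 Y0.00 Z7.50
G1 X-3.00 Y-5.20 E0.1498
G1 X3.00 Y-5.20 E0.2994
G1 X6.00 Y0.00 E0.4492
G1 X3.00 Y5.20 E0.5989
G1 X-3.00 Y5.20 E0.7486
G1 X-6.00 Y0.00 E0.8984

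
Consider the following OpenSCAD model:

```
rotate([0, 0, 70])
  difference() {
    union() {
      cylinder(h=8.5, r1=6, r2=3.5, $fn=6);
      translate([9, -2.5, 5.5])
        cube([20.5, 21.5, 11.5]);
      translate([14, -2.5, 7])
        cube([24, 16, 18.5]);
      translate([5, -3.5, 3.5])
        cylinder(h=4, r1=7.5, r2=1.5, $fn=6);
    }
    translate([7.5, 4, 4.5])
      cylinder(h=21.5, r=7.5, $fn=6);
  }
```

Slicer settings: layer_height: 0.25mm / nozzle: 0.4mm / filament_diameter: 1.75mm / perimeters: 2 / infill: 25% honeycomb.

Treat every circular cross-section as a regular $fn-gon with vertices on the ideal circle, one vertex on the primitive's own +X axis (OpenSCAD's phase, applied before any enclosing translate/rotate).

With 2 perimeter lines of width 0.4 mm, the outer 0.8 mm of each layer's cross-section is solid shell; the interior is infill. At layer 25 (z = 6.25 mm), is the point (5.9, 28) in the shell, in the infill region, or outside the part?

At z = 6.25 mm: the cone: at t=0.735 of its height the radius interpolates to r₁+(r₂−r₁)t = 4.162, giving a regular 6-gon of that circumradius; the cube at (9, -2.5) is present — its section is the full 20.5×21.5 rectangle; the cube at (14, -2.5) is not intersected at this z (z outside [7, 25.5]); the cone at (5, -3.5) (r1=7.5→r2=1.5) has section circumradius 3.375 here — a regular 6-gon; Taking the union: the regions partially overlap (shared area 1.56 mm²), so overlapping operands fuse into one piece — 2 connected regions; the cylinder at (7.5, 4): section is a regular 6-gon, circumradius r=7.5; Subtracting the remaining from the first: starting from that combined region, the r=7.5 cylinder at (7.5, 4) partially overlaps it — only the 68.90 mm² overlap (of its 146.14 mm²) is removed, clipping the outline — 2 connected regions; (rotated 70° about Z; rotation is an isometry so areas/perimeters/island counts are preserved). Overall, the cross-section has 2 separate islands. Undo the 70° rotation: the query point maps to (28.329, 4.032) in the un-rotated model frame. The nearest boundary edge runs (29.50, 19.00)→(29.50, -2.50); distance from the point to it = 1.17 mm. (Shell/infill is judged within the island containing the point — the largest one.) The point is inside the cross-section and 1.17 mm from the nearest boundary — more than the 0.8 mm shell width (2 × 0.4), so it's in the infill interior.

infill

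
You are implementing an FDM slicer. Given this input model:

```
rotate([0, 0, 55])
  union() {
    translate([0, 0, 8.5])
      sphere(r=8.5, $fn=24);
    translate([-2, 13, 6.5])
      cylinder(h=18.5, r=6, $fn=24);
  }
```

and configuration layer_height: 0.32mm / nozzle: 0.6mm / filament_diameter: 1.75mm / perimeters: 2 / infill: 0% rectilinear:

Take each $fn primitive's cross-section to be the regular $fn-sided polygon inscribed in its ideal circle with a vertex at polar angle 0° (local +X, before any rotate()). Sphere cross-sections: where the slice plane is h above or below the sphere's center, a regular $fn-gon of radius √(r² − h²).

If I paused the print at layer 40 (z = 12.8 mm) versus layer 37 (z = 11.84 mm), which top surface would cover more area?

layer 37 (z = 11.84 mm)

Layer 40 (z = 12.8): the r=8.5 sphere contributes a regular 24-gon of circumradius √(8.5²−4.3²) = 7.332 (area = (24/2)·7.332²·sin(360°/24) = 166.97 mm²); the r=6 cylinder at (-2, 13) contributes a regular 24-gon of circumradius 6 (area = (24/2)·6.000²·sin(360°/24) = 111.81 mm²); Merging all regions: the regions partially overlap — summed areas 278.78 mm² minus the doubly-counted overlap 0.12 mm² gives 278.66 mm² — area = 278.66 mm²; (whole slice rotated 55° about Z — lengths, areas and connectivity unchanged). So its area = 278.66 mm². Layer 37 (z = 11.84): the r=8.5 sphere contributes a regular 24-gon of circumradius √(8.5²−3.34²) = 7.816 (area = (24/2)·7.816²·sin(360°/24) = 189.75 mm²); the r=6 cylinder at (-2, 13) contributes a regular 24-gon of circumradius 6 (area = (24/2)·6.000²·sin(360°/24) = 111.81 mm²); Merging all regions: the regions partially overlap — summed areas 301.56 mm² minus the doubly-counted overlap 1.53 mm² gives 300.03 mm² — area = 300.03 mm²; (rotated 55° about Z; rotation is an isometry so areas/perimeters/island counts are preserved). So its area = 300.03 mm². Layer 37 is larger (300.03 vs 278.66 mm²).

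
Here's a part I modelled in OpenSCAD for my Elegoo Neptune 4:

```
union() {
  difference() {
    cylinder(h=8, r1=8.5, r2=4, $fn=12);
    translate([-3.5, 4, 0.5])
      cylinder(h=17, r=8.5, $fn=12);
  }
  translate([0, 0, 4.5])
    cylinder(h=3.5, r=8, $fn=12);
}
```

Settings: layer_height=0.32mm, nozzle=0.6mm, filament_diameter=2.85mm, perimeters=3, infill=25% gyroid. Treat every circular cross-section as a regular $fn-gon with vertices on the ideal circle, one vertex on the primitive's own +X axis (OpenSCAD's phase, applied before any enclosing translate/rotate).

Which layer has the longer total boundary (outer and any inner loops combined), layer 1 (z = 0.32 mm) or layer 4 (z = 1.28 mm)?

layer 1 (z = 0.32 mm)

Layer 1 (z = 0.32): the cone (r1=8.5→r2=4) has section circumradius 8.320 here — a regular 12-gon (perimeter = 2·12·8.320·sin(180°/12) = 51.68 mm); the cylinder at (-3.5, 4) is not intersected at this z (z outside [0.5, 17.5]); After the difference (first − rest): none of the subtracted shapes is present at this height, so the cone is unchanged — boundary = 51.68 mm; the cylinder is absent (z outside [4.5, 8]); Combining (union): only that combined region is present, so the union is just that shape — boundary = 51.68 mm. So its perimeter = 51.68 mm. Layer 4 (z = 1.28): the cone: at t=0.160 of its height the radius interpolates to r₁+(r₂−r₁)t = 7.780, giving a regular 12-gon of that circumradius (perimeter = 2·12·7.780·sin(180°/12) = 48.33 mm); the r=8.5 cylinder at (-3.5, 4) gives a regular 12-gon of circumradius 8.5 (constant along its height) (perimeter = 2·12·8.500·sin(180°/12) = 52.80 mm); Taking the first minus the rest: starting from the cone, the r=8.5 cylinder at (-3.5, 4) partially overlaps it — only the 115.38 mm² overlap (of its 216.75 mm²) is removed, clipping the outline — boundary = 46.68 mm; the cylinder is absent (z outside [4.5, 8]); Combining (union): only the result so far is present, so the union is just that shape — boundary = 46.68 mm. So its perimeter = 46.68 mm. Layer 1 is larger (51.68 vs 46.68 mm).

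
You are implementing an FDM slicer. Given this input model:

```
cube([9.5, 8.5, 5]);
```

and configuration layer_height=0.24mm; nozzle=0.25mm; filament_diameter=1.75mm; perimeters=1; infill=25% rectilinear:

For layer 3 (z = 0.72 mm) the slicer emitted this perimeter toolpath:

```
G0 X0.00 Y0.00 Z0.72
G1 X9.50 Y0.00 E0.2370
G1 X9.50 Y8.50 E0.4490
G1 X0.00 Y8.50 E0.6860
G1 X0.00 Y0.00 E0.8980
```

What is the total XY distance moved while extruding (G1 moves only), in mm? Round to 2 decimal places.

36.00 mm

Sum the Euclidean lengths of each G1 segment: total = 36.00 mm.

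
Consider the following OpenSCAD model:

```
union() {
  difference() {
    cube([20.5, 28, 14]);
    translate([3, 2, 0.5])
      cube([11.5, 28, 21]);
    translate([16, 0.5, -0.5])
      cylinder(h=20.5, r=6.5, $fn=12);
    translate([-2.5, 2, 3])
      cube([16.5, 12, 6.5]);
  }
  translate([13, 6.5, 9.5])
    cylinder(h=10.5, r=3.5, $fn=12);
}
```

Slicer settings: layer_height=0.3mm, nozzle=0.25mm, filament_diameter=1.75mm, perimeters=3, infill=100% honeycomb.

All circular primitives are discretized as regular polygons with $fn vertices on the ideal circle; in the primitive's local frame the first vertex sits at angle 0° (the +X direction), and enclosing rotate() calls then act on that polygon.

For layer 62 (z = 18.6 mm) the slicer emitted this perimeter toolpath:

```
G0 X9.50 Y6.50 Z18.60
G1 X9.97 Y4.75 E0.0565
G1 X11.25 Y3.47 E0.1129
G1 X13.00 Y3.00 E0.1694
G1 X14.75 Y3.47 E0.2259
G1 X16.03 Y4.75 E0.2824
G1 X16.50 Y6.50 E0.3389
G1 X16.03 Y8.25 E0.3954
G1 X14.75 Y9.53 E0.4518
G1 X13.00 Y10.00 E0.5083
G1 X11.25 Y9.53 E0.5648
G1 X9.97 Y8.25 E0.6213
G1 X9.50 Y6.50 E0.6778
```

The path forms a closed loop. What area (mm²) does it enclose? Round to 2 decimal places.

36.74 mm²

Apply the shoelace formula to the sequence of (X, Y) vertices; enclosed area = 36.74 mm².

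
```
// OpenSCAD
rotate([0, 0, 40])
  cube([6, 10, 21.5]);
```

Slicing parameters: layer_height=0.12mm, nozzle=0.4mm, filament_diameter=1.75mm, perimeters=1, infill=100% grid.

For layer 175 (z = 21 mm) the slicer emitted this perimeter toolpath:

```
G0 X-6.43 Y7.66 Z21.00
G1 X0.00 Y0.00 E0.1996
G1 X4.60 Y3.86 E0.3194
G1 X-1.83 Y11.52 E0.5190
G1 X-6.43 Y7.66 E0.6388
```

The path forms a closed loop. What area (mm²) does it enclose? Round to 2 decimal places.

Apply the shoelace formula to the sequence of (X, Y) vertices; enclosed area = 60.06 mm².

60.06 mm²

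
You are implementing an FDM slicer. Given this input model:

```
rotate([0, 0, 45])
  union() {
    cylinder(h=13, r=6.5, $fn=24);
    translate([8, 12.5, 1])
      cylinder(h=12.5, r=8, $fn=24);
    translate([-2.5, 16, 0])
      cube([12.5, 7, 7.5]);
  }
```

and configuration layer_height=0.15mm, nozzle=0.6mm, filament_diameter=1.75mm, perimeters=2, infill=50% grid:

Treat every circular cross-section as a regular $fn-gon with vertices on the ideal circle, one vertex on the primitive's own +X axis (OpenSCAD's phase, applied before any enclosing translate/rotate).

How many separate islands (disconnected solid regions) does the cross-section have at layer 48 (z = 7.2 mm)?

2

At z = 7.2 mm: the r=6.5 cylinder contributes a regular 24-gon of circumradius 6.5; the r=8 cylinder at (8, 12.5) contributes a regular 24-gon of circumradius 8; the cube at (-2.5, 16) (footprint 12.5×7) is included at this height; Merging all regions: the regions partially overlap (shared area 31.53 mm²), so overlapping operands fuse into one piece — 2 connected regions; (rotated 45° about Z; rotation is an isometry so areas/perimeters/island counts are preserved). Overall, the cross-section has 2 separate islands. Island count = 2.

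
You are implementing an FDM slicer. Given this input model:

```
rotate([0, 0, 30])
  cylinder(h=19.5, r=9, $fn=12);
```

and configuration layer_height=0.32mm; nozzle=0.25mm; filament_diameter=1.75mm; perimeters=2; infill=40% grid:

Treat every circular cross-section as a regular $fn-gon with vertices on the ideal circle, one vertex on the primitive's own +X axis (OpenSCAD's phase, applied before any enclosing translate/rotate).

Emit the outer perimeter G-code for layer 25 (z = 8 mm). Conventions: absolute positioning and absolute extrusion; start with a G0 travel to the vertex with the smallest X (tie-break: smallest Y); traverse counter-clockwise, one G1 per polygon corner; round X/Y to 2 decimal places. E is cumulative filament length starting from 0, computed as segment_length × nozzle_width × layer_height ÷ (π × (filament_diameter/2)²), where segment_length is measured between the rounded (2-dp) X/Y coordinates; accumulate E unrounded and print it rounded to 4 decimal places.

G0 X-9.00 Y0.00 Z8.00
G1 X-7.79 Y-4.50 E0.1550
G1 X-4.50 Y-7.79 E0.3097
G1 X0.00 Y-9.00 E0.4647
G1 X4.50 Y-7.79 E0.6197
G1 X7.79 Y-4.50 E0.7745
G1 X9.00 Y0.00 E0.9295
G1 X7.79 Y4.50 E1.0844
G1 X4.50 Y7.79 E1.2392
G1 X0.00 Y9.00 E1.3942
G1 X-4.50 Y7.79 E1.5492
G1 X-7.79 Y4.50 E1.7039
G1 X-9.00 Y0.00 E1.8589

At z = 8 mm: the cylinder: section is a regular 12-gon, circumradius r=9; (rotated 30° about Z; rotation is an isometry so areas/perimeters/island counts are preserved). The outline is a single polygon with 12 vertices. Extrusion per mm of travel: 0.25 × 0.32 / (π × 0.875²) = 0.033260. Accumulating E over each segment gives final E = 1.8589.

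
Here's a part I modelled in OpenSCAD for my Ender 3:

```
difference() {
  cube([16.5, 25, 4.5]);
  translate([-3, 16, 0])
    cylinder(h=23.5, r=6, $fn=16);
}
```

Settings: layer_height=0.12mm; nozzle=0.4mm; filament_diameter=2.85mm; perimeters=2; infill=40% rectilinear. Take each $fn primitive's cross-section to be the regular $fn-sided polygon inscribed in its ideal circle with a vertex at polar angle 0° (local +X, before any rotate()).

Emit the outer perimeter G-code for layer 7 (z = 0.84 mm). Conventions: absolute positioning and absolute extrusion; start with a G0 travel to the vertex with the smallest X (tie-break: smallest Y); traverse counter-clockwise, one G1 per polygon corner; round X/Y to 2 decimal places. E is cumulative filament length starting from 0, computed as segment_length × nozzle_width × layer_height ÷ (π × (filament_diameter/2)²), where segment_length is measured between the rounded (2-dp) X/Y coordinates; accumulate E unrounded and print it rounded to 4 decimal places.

G0 X0.00 Y0.00 Z0.84
G1 X16.50 Y0.00 E0.1241
G1 X16.50 Y25.00 E0.3123
G1 X0.00 Y25.00 E0.4364
G1 X0.00 Y21.07 E0.4660
G1 X1.24 Y20.24 E0.4772
G1 X2.54 Y18.30 E0.4948
G1 X3.00 Y16.00 E0.5124
G1 X2.54 Y13.70 E0.5301
G1 X1.24 Y11.76 E0.5476
G1 X0.00 Y10.93 E0.5589
G1 X0.00 Y0.00 E0.6411

At z = 0.84 mm: the cube is present — its section is the full 16.5×25 rectangle; the r=6 cylinder at (-3, 16) contributes a regular 16-gon of circumradius 6; Taking the first minus the rest: starting from the 16.5×25 cube, the r=6 cylinder at (-3, 16) partially overlaps it — only the 21.13 mm² overlap (of its 110.21 mm²) is removed, clipping the outline — 1 connected region. The outline is a single polygon with 11 vertices. Extrusion per mm of travel: 0.4 × 0.12 / (π × 1.425²) = 0.007524. Accumulating E over each segment gives final E = 0.6411.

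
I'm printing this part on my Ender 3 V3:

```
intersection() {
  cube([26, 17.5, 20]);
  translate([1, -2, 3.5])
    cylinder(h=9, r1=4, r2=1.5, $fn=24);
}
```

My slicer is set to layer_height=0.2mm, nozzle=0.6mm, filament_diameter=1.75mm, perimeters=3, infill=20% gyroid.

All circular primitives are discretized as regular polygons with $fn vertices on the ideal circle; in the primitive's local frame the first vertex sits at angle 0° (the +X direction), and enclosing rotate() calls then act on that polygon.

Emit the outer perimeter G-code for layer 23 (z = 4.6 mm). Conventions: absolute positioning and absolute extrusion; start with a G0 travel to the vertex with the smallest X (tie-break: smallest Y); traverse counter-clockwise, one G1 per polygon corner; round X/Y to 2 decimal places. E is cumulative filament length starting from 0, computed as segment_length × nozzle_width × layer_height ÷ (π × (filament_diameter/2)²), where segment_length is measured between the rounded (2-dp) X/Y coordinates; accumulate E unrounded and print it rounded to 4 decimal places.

G0 X0.00 Y0.00 Z4.60
G1 X4.08 Y0.00 E0.2036
G1 X3.61 Y0.61 E0.2420
G1 X2.85 Y1.20 E0.2900
G1 X1.96 Y1.57 E0.3381
G1 X1.00 Y1.69 E0.3863
G1 X0.04 Y1.57 E0.4346
G1 X0.00 Y1.55 E0.4368
G1 X0.00 Y0.00 E0.5142

At z = 4.6 mm: the cube is present — its section is the full 26×17.5 rectangle; the cone at (1, -2) (r1=4→r2=1.5) has section circumradius 3.694 here — a regular 24-gon; Taking the intersection: the cone at (1, -2) partially overlaps the 26×17.5 cube; clipping to the common part keeps 5.26 mm² — 1 connected region. The outline is a single polygon with 8 vertices. Extrusion per mm of travel: 0.6 × 0.2 / (π × 0.875²) = 0.049890. Accumulating E over each segment gives final E = 0.5142.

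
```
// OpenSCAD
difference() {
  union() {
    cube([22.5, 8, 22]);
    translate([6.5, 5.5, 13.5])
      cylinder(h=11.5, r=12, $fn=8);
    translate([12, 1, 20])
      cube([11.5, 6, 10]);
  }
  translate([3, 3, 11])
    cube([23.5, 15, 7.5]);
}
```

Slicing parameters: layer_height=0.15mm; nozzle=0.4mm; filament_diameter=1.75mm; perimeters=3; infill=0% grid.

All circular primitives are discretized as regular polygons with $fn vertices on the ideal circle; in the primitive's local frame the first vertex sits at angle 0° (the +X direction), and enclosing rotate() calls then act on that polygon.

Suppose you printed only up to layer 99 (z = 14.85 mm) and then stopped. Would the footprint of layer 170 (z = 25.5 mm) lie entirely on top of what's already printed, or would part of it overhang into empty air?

Compare the two slices. At z = 14.85: the cube (footprint 22.5×8) is included at this height (area 180.00 mm²); the r=12 cylinder at (6.5, 5.5) gives a regular 8-gon of circumradius 12 (constant along its height) (area = (8/2)·12.000²·sin(360°/8) = 407.29 mm²); the cube at (12, 1) is absent (z outside [20, 30]); Combining (union): the regions partially overlap — summed areas 587.29 mm² minus the doubly-counted overlap 140.44 mm² gives 446.85 mm² — area = 446.85 mm²; the 23.5×15 cube at (3, 3) contributes its full rectangle (area 352.50 mm²); Subtracting the remaining from the first: starting from that combined region (446.85 mm²), the 23.5×15 cube at (3, 3) partially overlaps it — only the 201.33 mm² overlap (of its 352.50 mm²) is removed, clipping the outline — area = 245.52 mm². At z = 25.5: the cube is absent (z outside [0, 22]); the cylinder at (6.5, 5.5) does not reach this height (z outside [13.5, 25]); the cube at (12, 1) (footprint 11.5×6) is included at this height (area 69.00 mm²); Merging all regions: only the 11.5×6 cube at (12, 1) is present, so the union is just that shape — area = 69.00 mm²; the cube at (3, 3) does not reach this height (z outside [11, 18.5]); Subtracting the remaining from the first: none of the subtracted shapes is present at this height, so the result so far is unchanged — area = 69.00 mm². Checking containment: at z = 25.5 the cross-section extends beyond the z = 14.85 cross-section by about 48.00 mm².

part overhangs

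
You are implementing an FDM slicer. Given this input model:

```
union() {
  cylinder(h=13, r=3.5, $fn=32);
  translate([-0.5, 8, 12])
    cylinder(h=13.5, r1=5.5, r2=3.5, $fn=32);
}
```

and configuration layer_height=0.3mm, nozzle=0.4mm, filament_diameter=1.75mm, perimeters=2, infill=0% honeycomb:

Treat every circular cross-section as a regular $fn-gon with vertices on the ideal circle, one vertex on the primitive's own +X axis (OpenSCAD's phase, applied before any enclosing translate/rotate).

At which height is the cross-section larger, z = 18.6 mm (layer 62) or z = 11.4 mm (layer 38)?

layer 62 (z = 18.6 mm)

Layer 62 (z = 18.6): the cylinder is absent (z outside [0, 13]); the cone at (-0.5, 8) (r1=5.5→r2=3.5) has section circumradius 4.522 here — a regular 32-gon (area = (32/2)·4.522²·sin(360°/32) = 63.84 mm²); Taking the union: only the cone at (-0.5, 8) is present, so the union is just that shape — area = 63.84 mm². So its area = 63.84 mm². Layer 38 (z = 11.4): the cylinder: section is a regular 32-gon, circumradius r=3.5 (area = (32/2)·3.500²·sin(360°/32) = 38.24 mm²); the cone at (-0.5, 8) is absent (z outside [12, 25.5]); Taking the union: only the r=3.5 cylinder is present, so the union is just that shape — area = 38.24 mm². So its area = 38.24 mm². Layer 62 is larger (63.84 vs 38.24 mm²).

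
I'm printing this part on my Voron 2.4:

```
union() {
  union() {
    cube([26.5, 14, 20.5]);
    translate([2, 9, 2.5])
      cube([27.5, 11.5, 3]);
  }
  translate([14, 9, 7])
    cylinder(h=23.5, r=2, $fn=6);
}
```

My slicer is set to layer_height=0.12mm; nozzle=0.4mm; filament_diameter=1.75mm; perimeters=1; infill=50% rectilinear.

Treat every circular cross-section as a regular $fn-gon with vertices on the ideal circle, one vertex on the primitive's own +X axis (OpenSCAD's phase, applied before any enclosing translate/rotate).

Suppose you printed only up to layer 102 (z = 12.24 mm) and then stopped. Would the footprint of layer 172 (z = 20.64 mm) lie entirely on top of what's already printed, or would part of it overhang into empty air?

entirely on top

Compare the two slices. At z = 12.24: the 26.5×14 cube contributes its full rectangle (area 371.00 mm²); the cube at (2, 9) is absent (z outside [2.5, 5.5]); Combining (union): only the 26.5×14 cube is present, so the union is just that shape — area = 371.00 mm²; the cylinder at (14, 9): section is a regular 6-gon, circumradius r=2 (area = (6/2)·2.000²·sin(360°/6) = 10.39 mm²); Taking the union: the r=2 cylinder at (14, 9) lies entirely inside the result so far, so the union is just the result so far — area = 371.00 mm². At z = 20.64: the cube is not intersected at this z (z outside [0, 20.5]); the cube at (2, 9) is absent (z outside [2.5, 5.5]); Combining (union): nothing is present at this height; the r=2 cylinder at (14, 9) contributes a regular 6-gon of circumradius 2 (area = (6/2)·2.000²·sin(360°/6) = 10.39 mm²); Combining (union): only the r=2 cylinder at (14, 9) is present, so the union is just that shape — area = 10.39 mm². Checking containment: the cross-section at z = 20.64 is a subset of the cross-section at z = 12.24.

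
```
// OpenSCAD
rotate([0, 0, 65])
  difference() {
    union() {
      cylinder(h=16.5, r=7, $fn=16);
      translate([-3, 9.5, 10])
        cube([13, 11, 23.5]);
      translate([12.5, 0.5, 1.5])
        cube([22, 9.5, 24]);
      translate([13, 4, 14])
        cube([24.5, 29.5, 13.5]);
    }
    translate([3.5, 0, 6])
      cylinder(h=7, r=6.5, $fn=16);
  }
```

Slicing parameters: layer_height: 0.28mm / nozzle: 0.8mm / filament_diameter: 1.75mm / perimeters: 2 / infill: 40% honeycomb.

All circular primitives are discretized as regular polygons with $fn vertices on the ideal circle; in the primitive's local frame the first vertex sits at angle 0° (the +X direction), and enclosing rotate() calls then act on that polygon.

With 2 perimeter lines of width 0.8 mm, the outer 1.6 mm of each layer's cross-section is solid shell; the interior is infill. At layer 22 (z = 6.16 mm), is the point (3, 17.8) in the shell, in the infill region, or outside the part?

At z = 6.16 mm: the r=7 cylinder contributes a regular 16-gon of circumradius 7; the cube at (-3, 9.5) is absent (z outside [10, 33.5]); the cube at (12.5, 0.5) (footprint 22×9.5) is included at this height; the cube at (13, 4) is absent (z outside [14, 27.5]); Combining (union): the 2 present regions are separate (no shared area or edge), so areas and boundary lengths simply add and each stays a separate island — 2 connected regions; the r=6.5 cylinder at (3.5, 0) gives a regular 16-gon of circumradius 6.5 (constant along its height); Subtracting the remaining from the first: starting from the result so far, the r=6.5 cylinder at (3.5, 0) partially overlaps it — only the 93.04 mm² overlap (of its 129.35 mm²) is removed, clipping the outline — 2 connected regions; (rotated 65° about Z; rotation is an isometry so areas/perimeters/island counts are preserved). Overall, the cross-section has 2 separate islands. Undo the 65° rotation: the query point maps to (17.400, 4.804) in the un-rotated model frame. The nearest boundary edge runs (34.50, 0.50)→(12.50, 0.50); distance from the point to it = 4.30 mm. (Shell/infill is judged within the island containing the point — the largest one.) The point is inside the cross-section and 4.30 mm from the nearest boundary — more than the 1.6 mm shell width (2 × 0.8), so it's in the infill interior.

infill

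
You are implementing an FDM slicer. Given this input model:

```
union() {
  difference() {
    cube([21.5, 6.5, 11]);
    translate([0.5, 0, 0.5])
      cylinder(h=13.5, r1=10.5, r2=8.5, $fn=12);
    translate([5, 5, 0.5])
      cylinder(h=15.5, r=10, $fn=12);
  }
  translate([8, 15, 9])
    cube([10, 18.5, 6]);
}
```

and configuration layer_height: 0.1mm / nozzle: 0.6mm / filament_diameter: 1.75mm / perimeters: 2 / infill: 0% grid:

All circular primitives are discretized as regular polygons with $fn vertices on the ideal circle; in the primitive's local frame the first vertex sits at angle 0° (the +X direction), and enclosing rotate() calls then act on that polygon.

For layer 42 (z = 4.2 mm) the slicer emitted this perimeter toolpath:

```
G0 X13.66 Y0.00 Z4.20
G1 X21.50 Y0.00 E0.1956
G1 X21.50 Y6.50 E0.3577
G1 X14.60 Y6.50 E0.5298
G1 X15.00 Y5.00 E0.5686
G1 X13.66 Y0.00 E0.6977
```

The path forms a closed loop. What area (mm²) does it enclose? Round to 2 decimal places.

45.90 mm²

Apply the shoelace formula to the sequence of (X, Y) vertices; enclosed area = 45.90 mm².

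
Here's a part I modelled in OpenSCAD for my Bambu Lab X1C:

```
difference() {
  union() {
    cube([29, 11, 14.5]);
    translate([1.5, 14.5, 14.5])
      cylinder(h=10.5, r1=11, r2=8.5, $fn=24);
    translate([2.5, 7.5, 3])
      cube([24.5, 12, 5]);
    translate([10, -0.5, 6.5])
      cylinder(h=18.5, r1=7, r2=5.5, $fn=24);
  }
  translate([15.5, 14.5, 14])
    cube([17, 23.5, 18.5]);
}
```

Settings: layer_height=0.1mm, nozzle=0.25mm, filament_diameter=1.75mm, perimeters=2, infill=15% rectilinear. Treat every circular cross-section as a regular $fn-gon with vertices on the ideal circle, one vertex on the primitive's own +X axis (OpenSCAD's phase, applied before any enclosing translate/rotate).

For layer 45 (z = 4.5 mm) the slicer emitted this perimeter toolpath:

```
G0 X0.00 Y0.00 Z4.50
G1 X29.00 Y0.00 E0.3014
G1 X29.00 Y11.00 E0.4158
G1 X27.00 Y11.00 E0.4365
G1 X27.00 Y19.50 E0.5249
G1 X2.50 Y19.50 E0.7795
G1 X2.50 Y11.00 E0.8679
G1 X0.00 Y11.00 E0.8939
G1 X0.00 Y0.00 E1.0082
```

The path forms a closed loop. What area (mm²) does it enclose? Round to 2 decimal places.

527.25 mm²

Apply the shoelace formula to the sequence of (X, Y) vertices; enclosed area = 527.25 mm².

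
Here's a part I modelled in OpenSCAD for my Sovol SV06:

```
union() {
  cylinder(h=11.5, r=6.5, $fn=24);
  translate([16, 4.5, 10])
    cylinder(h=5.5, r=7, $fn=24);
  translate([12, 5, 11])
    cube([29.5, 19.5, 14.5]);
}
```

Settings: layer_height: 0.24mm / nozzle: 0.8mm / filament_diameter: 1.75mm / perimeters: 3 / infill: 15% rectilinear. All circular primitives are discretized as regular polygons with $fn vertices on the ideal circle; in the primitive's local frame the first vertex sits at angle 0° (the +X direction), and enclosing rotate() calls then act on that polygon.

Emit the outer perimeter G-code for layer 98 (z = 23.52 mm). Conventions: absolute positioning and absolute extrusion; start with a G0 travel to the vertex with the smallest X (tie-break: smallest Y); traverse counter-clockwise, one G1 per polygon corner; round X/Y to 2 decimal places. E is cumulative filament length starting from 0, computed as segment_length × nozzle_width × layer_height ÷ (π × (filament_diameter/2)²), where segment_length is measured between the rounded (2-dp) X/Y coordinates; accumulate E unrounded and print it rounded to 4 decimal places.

G0 X12.00 Y5.00 Z23.52
G1 X41.50 Y5.00 E2.3548
G1 X41.50 Y24.50 E3.9114
G1 X12.00 Y24.50 E6.2662
G1 X12.00 Y5.00 E7.8228

At z = 23.52 mm: the cylinder does not reach this height (z outside [0, 11.5]); the cylinder at (16, 4.5) is not intersected at this z (z outside [10, 15.5]); the cube at (12, 5) (footprint 29.5×19.5) is included at this height; Merging all regions: only the 29.5×19.5 cube at (12, 5) is present, so the union is just that shape — 1 connected region. The outline is a single polygon with 4 vertices. Extrusion per mm of travel: 0.8 × 0.24 / (π × 0.875²) = 0.079824. Accumulating E over each segment gives final E = 7.8228.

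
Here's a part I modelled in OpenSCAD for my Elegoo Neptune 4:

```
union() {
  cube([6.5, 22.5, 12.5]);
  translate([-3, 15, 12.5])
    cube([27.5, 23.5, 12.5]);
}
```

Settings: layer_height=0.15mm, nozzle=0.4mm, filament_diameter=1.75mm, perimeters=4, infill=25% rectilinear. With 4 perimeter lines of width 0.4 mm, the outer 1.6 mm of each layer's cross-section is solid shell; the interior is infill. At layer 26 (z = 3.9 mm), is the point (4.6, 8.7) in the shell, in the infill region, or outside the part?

infill

At z = 3.9 mm: the 6.5×22.5 cube contributes its full rectangle; the cube at (-3, 15) is not intersected at this z (z outside [12.5, 25]); Merging all regions: only the 6.5×22.5 cube is present, so the union is just that shape — 1 connected region. Overall, the cross-section is a single solid region. The nearest boundary edge runs (6.50, 0.00)→(6.50, 22.50); distance from the point to it = 1.90 mm. The point is inside the cross-section and 1.90 mm from the nearest boundary — more than the 1.6 mm shell width (4 × 0.4), so it's in the infill interior.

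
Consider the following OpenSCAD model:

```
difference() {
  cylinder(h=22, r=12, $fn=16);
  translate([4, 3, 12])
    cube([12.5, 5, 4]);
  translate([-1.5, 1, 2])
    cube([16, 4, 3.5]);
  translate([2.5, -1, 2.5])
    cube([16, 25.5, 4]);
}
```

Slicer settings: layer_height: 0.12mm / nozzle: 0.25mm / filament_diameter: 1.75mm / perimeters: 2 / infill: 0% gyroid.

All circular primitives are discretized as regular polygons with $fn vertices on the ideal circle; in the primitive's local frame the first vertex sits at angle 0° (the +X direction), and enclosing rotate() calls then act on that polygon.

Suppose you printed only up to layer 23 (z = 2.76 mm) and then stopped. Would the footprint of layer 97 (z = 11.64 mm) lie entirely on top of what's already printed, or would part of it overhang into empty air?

part overhangs

Compare the two slices. At z = 2.76: the cylinder: section is a regular 16-gon, circumradius r=12 (area = (16/2)·12.000²·sin(360°/16) = 440.85 mm²); the cube at (4, 3) is absent (z outside [12, 16]); the cube at (-1.5, 1) is present — its section is the full 16×4 rectangle (area 64.00 mm²); the cube at (2.5, -1) (footprint 16×25.5) is included at this height (area 408.00 mm²); After the difference (first − rest): starting from the r=12 cylinder (440.85 mm²), the 16×4 cube at (-1.5, 1) partially overlaps it — only the 51.57 mm² overlap (of its 64.00 mm²) is removed, clipping the outline; the 16×25.5 cube at (2.5, -1) partially overlaps it — only the 54.66 mm² overlap (of its 408.00 mm²) is removed, clipping the outline — area = 334.62 mm². At z = 11.64: the cylinder: section is a regular 16-gon, circumradius r=12 (area = (16/2)·12.000²·sin(360°/16) = 440.85 mm²); the cube at (4, 3) is absent (z outside [12, 16]); the cube at (-1.5, 1) is not intersected at this z (z outside [2, 5.5]); the cube at (2.5, -1) is absent (z outside [2.5, 6.5]); Taking the first minus the rest: none of the subtracted shapes is present at this height, so the r=12 cylinder is unchanged — area = 440.85 mm². Checking containment: at z = 11.64 the cross-section extends beyond the z = 2.76 cross-section by about 106.23 mm².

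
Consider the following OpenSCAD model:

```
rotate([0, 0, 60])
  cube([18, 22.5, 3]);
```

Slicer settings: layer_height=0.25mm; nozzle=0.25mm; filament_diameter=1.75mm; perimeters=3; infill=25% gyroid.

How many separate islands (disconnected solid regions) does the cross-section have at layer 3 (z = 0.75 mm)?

At z = 0.75 mm: the 18×22.5 cube contributes its full rectangle; (rotated 60° about Z; rotation is an isometry so areas/perimeters/island counts are preserved). Overall, the cross-section is a single solid region. Island count = 1.

1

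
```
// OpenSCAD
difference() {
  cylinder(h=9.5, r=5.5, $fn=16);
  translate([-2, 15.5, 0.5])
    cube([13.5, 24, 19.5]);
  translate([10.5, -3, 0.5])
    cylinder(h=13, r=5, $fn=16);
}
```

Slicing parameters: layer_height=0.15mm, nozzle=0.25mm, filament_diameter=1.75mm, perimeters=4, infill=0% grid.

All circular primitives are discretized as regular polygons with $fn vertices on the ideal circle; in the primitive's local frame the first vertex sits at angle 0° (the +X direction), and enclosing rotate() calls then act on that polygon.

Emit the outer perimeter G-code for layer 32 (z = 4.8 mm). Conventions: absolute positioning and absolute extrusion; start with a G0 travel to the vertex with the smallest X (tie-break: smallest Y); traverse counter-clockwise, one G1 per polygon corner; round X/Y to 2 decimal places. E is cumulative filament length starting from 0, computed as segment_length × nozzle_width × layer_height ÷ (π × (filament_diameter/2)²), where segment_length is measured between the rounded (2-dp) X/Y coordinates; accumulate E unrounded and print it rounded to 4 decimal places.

At z = 4.8 mm: the cylinder: section is a regular 16-gon, circumradius r=5.5; the cube at (-2, 15.5) is present — its section is the full 13.5×24 rectangle; the r=5 cylinder at (10.5, -3) gives a regular 16-gon of circumradius 5 (constant along its height); After the difference (first − rest): starting from the r=5.5 cylinder, the 13.5×24 cube at (-2, 15.5) misses the remaining region (no effect); the r=5 cylinder at (10.5, -3) misses the remaining region (no effect) — 1 connected region. The outline is a single polygon with 16 vertices. Extrusion per mm of travel: 0.25 × 0.15 / (π × 0.875²) = 0.015591. Accumulating E over each segment gives final E = 0.5352.

G0 X-5.50 Y0.00 Z4.80
G1 X-5.08 Y-2.10 E0.0334
G1 X-3.89 Y-3.89 E0.0669
G1 X-2.10 Y-5.08 E0.1004
G1 X0.00 Y-5.50 E0.1338
G1 X2.10 Y-5.08 E0.1672
G1 X3.89 Y-3.89 E0.2007
G1 X5.08 Y-2.10 E0.2342
G1 X5.50 Y0.00 E0.2676
G1 X5.08 Y2.10 E0.3010
G1 X3.89 Y3.89 E0.3345
G1 X2.10 Y5.08 E0.3680
G1 X0.00 Y5.50 E0.4014
G1 X-2.10 Y5.08 E0.4348
G1 X-3.89 Y3.89 E0.4683
G1 X-5.08 Y2.10 E0.5018
G1 X-5.50 Y0.00 E0.5352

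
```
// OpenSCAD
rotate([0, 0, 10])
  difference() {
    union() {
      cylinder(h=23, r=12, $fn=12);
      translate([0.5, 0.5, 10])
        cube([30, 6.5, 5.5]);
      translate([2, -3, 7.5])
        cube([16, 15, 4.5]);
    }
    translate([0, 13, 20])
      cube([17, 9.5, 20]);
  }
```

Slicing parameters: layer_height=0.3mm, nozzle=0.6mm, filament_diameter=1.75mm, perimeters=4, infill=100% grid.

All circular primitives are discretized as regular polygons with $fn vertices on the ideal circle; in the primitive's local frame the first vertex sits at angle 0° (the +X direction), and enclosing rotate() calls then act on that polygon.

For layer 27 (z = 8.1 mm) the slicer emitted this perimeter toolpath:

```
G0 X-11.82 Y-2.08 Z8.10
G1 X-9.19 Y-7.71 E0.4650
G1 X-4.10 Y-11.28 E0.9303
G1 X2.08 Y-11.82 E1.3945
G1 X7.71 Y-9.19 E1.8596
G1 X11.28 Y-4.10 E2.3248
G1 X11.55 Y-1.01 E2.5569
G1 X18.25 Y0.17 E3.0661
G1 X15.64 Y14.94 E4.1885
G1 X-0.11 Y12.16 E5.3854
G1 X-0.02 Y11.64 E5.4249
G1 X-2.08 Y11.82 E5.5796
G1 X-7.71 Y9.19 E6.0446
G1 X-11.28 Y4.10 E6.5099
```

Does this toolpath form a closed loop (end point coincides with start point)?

Start point (G0): (-11.82, -2.08). End point (last G1): the path does not return to the start — open.

no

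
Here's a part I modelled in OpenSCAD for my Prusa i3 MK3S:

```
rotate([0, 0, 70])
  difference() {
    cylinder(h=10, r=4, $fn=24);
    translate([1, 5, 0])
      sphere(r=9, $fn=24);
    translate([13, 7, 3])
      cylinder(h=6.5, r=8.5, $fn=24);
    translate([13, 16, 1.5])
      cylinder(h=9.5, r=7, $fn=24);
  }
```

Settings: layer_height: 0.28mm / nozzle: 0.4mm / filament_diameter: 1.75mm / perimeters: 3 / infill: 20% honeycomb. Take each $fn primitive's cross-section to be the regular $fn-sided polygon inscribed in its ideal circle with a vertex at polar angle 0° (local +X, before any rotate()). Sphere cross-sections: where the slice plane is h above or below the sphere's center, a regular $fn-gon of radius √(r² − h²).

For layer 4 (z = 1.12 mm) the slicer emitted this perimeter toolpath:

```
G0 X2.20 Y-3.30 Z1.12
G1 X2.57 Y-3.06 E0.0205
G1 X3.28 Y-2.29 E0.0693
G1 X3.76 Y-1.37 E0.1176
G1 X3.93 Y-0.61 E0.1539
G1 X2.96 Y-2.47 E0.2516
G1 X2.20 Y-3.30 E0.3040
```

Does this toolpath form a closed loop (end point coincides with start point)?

yes

Start point (G0): (2.20, -3.30). End point (last G1): the path returns to the start — closed.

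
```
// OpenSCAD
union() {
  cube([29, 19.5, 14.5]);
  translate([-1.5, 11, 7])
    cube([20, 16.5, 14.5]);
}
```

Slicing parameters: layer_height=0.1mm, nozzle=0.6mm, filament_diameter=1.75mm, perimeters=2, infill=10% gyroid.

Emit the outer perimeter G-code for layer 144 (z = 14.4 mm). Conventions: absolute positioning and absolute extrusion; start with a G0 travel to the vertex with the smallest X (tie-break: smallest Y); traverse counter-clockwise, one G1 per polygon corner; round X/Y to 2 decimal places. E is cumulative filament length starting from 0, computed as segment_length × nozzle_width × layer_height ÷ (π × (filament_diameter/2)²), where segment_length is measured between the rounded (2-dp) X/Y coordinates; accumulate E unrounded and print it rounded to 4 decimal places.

G0 X-1.50 Y11.00 Z14.40
G1 X0.00 Y11.00 E0.0374
G1 X0.00 Y0.00 E0.3118
G1 X29.00 Y0.00 E1.0352
G1 X29.00 Y19.50 E1.5217
G1 X18.50 Y19.50 E1.7836
G1 X18.50 Y27.50 E1.9831
G1 X-1.50 Y27.50 E2.4820
G1 X-1.50 Y11.00 E2.8936

At z = 14.4 mm: the cube (footprint 29×19.5) is included at this height; the cube at (-1.5, 11) (footprint 20×16.5) is included at this height; Combining (union): the regions partially overlap (shared area 157.25 mm²), so overlapping operands fuse into one piece — 1 connected region. The outline is a single polygon with 8 vertices. Extrusion per mm of travel: 0.6 × 0.1 / (π × 0.875²) = 0.024945. Accumulating E over each segment gives final E = 2.8936.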